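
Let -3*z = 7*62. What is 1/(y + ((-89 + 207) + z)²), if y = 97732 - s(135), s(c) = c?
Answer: 9/884773 ≈ 1.0172e-5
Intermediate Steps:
z = -434/3 (z = -7*62/3 = -⅓*434 = -434/3 ≈ -144.67)
y = 97597 (y = 97732 - 1*135 = 97732 - 135 = 97597)
1/(y + ((-89 + 207) + z)²) = 1/(97597 + ((-89 + 207) - 434/3)²) = 1/(97597 + (118 - 434/3)²) = 1/(97597 + (-80/3)²) = 1/(97597 + 6400/9) = 1/(884773/9) = 9/884773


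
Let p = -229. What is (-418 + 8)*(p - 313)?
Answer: 222220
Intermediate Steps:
(-418 + 8)*(p - 313) = (-418 + 8)*(-229 - 313) = -410*(-542) = 222220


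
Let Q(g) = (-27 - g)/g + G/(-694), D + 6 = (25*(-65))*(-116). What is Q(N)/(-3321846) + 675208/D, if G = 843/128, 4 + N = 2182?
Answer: 12054298067615796229/3365129952292990464 ≈ 3.5821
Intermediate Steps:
N = 2178 (N = -4 + 2182 = 2178)
D = 188494 (D = -6 + (25*(-65))*(-116) = -6 - 1625*(-116) = -6 + 188500 = 188494)
G = 843/128 (G = 843*(1/128) = 843/128 ≈ 6.5859)
Q(g) = -843/88832 + (-27 - g)/g (Q(g) = (-27 - g)/g + (843/128)/(-694) = (-27 - g)/g + (843/128)*(-1/694) = (-27 - g)/g - 843/88832 = -843/88832 + (-27 - g)/g)
Q(N)/(-3321846) + 675208/D = (-89675/88832 - 27/2178)/(-3321846) + 675208/188494 = (-89675/88832 - 27*1/2178)*(-1/3321846) + 675208*(1/188494) = (-89675/88832 - 3/242)*(-1/3321846) + 337604/94247 = -10983923/10748672*(-1/3321846) + 337604/94247 = 10983923/35705433088512 + 337604/94247 = 12054298067615796229/3365129952292990464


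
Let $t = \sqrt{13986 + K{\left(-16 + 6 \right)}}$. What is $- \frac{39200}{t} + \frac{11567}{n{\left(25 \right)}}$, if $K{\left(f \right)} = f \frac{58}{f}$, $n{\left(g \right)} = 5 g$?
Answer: $\frac{11567}{125} - \frac{19600 \sqrt{3511}}{3511} \approx -238.25$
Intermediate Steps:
$K{\left(f \right)} = 58$
$t = 2 \sqrt{3511}$ ($t = \sqrt{13986 + 58} = \sqrt{14044} = 2 \sqrt{3511} \approx 118.51$)
$- \frac{39200}{t} + \frac{11567}{n{\left(25 \right)}} = - \frac{39200}{2 \sqrt{3511}} + \frac{11567}{5 \cdot 25} = - 39200 \frac{\sqrt{3511}}{7022} + \frac{11567}{125} = - \frac{19600 \sqrt{3511}}{3511} + 11567 \cdot \frac{1}{125} = - \frac{19600 \sqrt{3511}}{3511} + \frac{11567}{125} = \frac{11567}{125} - \frac{19600 \sqrt{3511}}{3511}$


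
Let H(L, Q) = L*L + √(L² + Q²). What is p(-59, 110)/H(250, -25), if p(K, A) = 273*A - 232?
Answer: 2979800/6249899 - 29798*√101/156247475 ≈ 0.47486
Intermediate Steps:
H(L, Q) = L² + √(L² + Q²)
p(K, A) = -232 + 273*A
p(-59, 110)/H(250, -25) = (-232 + 273*110)/(250² + √(250² + (-25)²)) = (-232 + 30030)/(62500 + √(62500 + 625)) = 29798/(62500 + √63125) = 29798/(62500 + 25*√101)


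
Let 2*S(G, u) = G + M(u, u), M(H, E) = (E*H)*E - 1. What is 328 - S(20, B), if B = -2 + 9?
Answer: 147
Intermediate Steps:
M(H, E) = -1 + H*E**2 (M(H, E) = H*E**2 - 1 = -1 + H*E**2)
B = 7
S(G, u) = -1/2 + G/2 + u**3/2 (S(G, u) = (G + (-1 + u*u**2))/2 = (G + (-1 + u**3))/2 = (-1 + G + u**3)/2 = -1/2 + G/2 + u**3/2)
328 - S(20, B) = 328 - (-1/2 + (1/2)*20 + (1/2)*7**3) = 328 - (-1/2 + 10 + (1/2)*343) = 328 - (-1/2 + 10 + 343/2) = 328 - 1*181 = 328 - 181 = 147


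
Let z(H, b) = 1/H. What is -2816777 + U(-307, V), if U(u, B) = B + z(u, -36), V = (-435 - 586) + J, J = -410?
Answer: -865189857/307 ≈ -2.8182e+6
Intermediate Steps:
V = -1431 (V = (-435 - 586) - 410 = -1021 - 410 = -1431)
U(u, B) = B + 1/u
-2816777 + U(-307, V) = -2816777 + (-1431 + 1/(-307)) = -2816777 + (-1431 - 1/307) = -2816777 - 439318/307 = -865189857/307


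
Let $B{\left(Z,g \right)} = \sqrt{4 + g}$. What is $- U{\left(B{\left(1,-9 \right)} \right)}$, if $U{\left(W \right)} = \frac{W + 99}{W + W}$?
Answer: $- \frac{1}{2} + \frac{99 i \sqrt{5}}{10} \approx -0.5 + 22.137 i$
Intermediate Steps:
$U{\left(W \right)} = \frac{99 + W}{2 W}$
$- U{\left(B{\left(1,-9 \right)} \right)} = - \frac{99 + \sqrt{4 - 9}}{2 \sqrt{4 - 9}} = - \frac{99 + \sqrt{-5}}{2 \sqrt{-5}} = - \frac{99 + i \sqrt{5}}{2 i \sqrt{5}} = - \frac{- \frac{i \sqrt{5}}{5} \left(99 + i \sqrt{5}\right)}{2} = - \frac{\left(-1\right) i \sqrt{5} \left(99 + i \sqrt{5}\right)}{10} = \frac{i \sqrt{5} \left(99 + i \sqrt{5}\right)}{10}$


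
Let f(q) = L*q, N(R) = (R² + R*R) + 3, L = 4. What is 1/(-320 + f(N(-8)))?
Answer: 1/204 ≈ 0.0049020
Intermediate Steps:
N(R) = 3 + 2*R² (N(R) = (R² + R²) + 3 = 2*R² + 3 = 3 + 2*R²)
f(q) = 4*q
1/(-320 + f(N(-8))) = 1/(-320 + 4*(3 + 2*(-8)²)) = 1/(-320 + 4*(3 + 2*64)) = 1/(-320 + 4*(3 + 128)) = 1/(-320 + 4*131) = 1/(-320 + 524) = 1/204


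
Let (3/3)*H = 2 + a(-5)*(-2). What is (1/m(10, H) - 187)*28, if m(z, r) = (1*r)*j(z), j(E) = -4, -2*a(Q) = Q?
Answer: -15701/3 ≈ -5233.7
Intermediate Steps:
a(Q) = -Q/2
H = -3 (H = 2 - 1/2*(-5)*(-2) = 2 + (5/2)*(-2) = 2 - 5 = -3)
m(z, r) = -4*r (m(z, r) = (1*r)*(-4) = r*(-4) = -4*r)
(1/m(10, H) - 187)*28 = (1/(-4*(-3)) - 187)*28 = (1/12 - 187)*28 = -2243/12*28 = -15701/3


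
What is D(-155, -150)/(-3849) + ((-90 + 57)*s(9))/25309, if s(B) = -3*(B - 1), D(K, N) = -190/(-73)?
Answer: 217725074/7111246893 ≈ 0.030617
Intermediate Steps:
D(K, N) = 190/73 (D(K, N) = -190*(-1/73) = 190/73)
s(B) = 3 - 3*B (s(B) = -3*(-1 + B) = 3 - 3*B)
D(-155, -150)/(-3849) + ((-90 + 57)*s(9))/25309 = (190/73)/(-3849) + ((-90 + 57)*(3 - 3*9))/25309 = (190/73)*(-1/3849) - 33*(3 - 27)*(1/25309) = -190/280977 - 33*(-24)*(1/25309) = -190/280977 + 792*(1/25309) = -190/280977 + 792/25309 = 217725074/7111246893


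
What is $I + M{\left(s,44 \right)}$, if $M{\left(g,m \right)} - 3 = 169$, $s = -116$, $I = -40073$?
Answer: $-39901$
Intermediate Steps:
$M{\left(g,m \right)} = 172$ ($M{\left(g,m \right)} = 3 + 169 = 172$)
$I + M{\left(s,44 \right)} = -40073 + 172 = -39901$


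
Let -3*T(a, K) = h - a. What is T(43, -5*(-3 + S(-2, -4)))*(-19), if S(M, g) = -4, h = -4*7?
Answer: -1349/3 ≈ -449.67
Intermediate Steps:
h = -28
T(a, K) = 28/3 + a/3 (T(a, K) = -(-28 - a)/3 = 28/3 + a/3)
T(43, -5*(-3 + S(-2, -4)))*(-19) = (28/3 + (⅓)*43)*(-19) = (28/3 + 43/3)*(-19) = (71/3)*(-19) = -1349/3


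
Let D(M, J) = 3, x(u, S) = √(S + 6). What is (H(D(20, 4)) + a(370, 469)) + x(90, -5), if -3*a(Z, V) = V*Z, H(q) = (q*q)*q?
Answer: -173446/3 ≈ -57815.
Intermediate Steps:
x(u, S) = √(6 + S)
H(q) = q³ (H(q) = q²*q = q³)
a(Z, V) = -V*Z/3
(H(D(20, 4)) + a(370, 469)) + x(90, -5) = (3³ - ⅓*469*370) + √(6 - 5) = (27 - 173530/3) + √1 = -173449/3 + 1 = -173446/3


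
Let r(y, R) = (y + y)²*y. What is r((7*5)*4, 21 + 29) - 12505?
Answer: 10963495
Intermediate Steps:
r(y, R) = 4*y³ (r(y, R) = (2*y)²*y = (4*y²)*y = 4*y³)
r((7*5)*4, 21 + 29) - 12505 = 4*((7*5)*4)³ - 12505 = 4*(35*4)³ - 12505 = 4*140³ - 12505 = 4*2744000 - 12505 = 10976000 - 12505 = 10963495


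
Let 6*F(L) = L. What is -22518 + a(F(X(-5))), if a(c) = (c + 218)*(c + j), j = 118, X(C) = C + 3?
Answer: 27847/9 ≈ 3094.1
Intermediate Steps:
X(C) = 3 + C
F(L) = L/6
a(c) = (118 + c)*(218 + c) (a(c) = (c + 218)*(c + 118) = (218 + c)*(118 + c) = (118 + c)*(218 + c))
-22518 + a(F(X(-5))) = -22518 + (25724 + ((3 - 5)/6)² + 336*((3 - 5)/6)) = -22518 + (25724 + ((⅙)*(-2))² + 336*((⅙)*(-2))) = -22518 + (25724 + (-⅓)² + 336*(-⅓)) = -22518 + (25724 + ⅑ - 112) = -22518 + 230509/9 = 27847/9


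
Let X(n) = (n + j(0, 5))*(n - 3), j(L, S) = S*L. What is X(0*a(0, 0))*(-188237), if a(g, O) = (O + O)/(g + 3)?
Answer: 0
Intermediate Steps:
a(g, O) = 2*O/(3 + g) (a(g, O) = (2*O)/(3 + g) = 2*O/(3 + g))
j(L, S) = L*S
X(n) = n*(-3 + n) (X(n) = (n + 0*5)*(n - 3) = (n + 0)*(-3 + n) = n*(-3 + n))
X(0*a(0, 0))*(-188237) = ((0*(2*0/(3 + 0)))*(-3 + 0*(2*0/(3 + 0))))*(-188237) = ((0*(2*0/3))*(-3 + 0*(2*0/3)))*(-188237) = ((0*(2*0*(⅓)))*(-3 + 0*(2*0*(⅓))))*(-188237) = ((0*0)*(-3 + 0*0))*(-188237) = (0*(-3 + 0))*(-188237) = (0*(-3))*(-188237) = 0*(-188237) = 0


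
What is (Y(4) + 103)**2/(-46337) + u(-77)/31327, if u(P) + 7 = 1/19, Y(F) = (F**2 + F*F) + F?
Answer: -11506226857/27580384781 ≈ -0.41719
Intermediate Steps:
Y(F) = F + 2*F**2 (Y(F) = (F**2 + F**2) + F = 2*F**2 + F = F + 2*F**2)
u(P) = -132/19 (u(P) = -7 + 1/19 = -132/19)
(Y(4) + 103)**2/(-46337) + u(-77)/31327 = (4*(1 + 2*4) + 103)**2/(-46337) - 132/19/31327 = (4*(1 + 8) + 103)**2*(-1/46337) - 132/19*1/31327 = (4*9 + 103)**2*(-1/46337) - 132/595213 = (36 + 103)**2*(-1/46337) - 132/595213 = 139**2*(-1/46337) - 132/595213 = 19321*(-1/46337) - 132/595213 = -19321/46337 - 132/595213 = -11506226857/27580384781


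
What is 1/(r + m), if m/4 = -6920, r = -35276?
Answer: -1/62956 ≈ -1.5884e-5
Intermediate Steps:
m = -27680 (m = 4*(-6920) = -27680)
1/(r + m) = 1/(-35276 - 27680) = 1/(-62956) = -1/62956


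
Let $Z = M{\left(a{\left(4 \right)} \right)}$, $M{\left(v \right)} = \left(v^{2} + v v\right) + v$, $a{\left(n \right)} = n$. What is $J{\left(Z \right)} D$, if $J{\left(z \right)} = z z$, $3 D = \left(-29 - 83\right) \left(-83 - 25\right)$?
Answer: $5225472$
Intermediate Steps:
$D = 4032$ ($D = \frac{\left(-29 - 83\right) \left(-83 - 25\right)}{3} = \frac{\left(-112\right) \left(-108\right)}{3} = \frac{1}{3} \cdot 12096 = 4032$)
$M{\left(v \right)} = v + 2 v^{2}$ ($M{\left(v \right)} = \left(v^{2} + v^{2}\right) + v = 2 v^{2} + v = v + 2 v^{2}$)
$Z = 36$ ($Z = 4 \left(1 + 2 \cdot 4\right) = 4 \left(1 + 8\right) = 4 \cdot 9 = 36$)
$J{\left(z \right)} = z^{2}$
$J{\left(Z \right)} D = 36^{2} \cdot 4032 = 1296 \cdot 4032 = 5225472$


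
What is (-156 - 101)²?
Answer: 66049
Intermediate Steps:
(-156 - 101)² = (-257)² = 66049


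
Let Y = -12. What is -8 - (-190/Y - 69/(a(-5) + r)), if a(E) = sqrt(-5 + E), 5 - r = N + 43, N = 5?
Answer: -283639/11154 - 69*I*sqrt(10)/1859 ≈ -25.429 - 0.11737*I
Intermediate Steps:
r = -43 (r = 5 - (5 + 43) = 5 - 1*48 = 5 - 48 = -43)
-8 - (-190/Y - 69/(a(-5) + r)) = -8 - (-190/(-12) - 69/(sqrt(-5 - 5) - 43)) = -8 - (-190*(-1/12) - 69/(sqrt(-10) - 43)) = -8 - (95/6 - 69/(I*sqrt(10) - 43)) = -8 - (95/6 - 69/(-43 + I*sqrt(10))) = -8 + (-95/6 + 69/(-43 + I*sqrt(10))) = -143/6 + 69/(-43 + I*sqrt(10))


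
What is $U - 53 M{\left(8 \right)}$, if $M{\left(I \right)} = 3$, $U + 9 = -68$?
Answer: $-236$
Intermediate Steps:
$U = -77$ ($U = -9 - 68 = -77$)
$U - 53 M{\left(8 \right)} = -77 - 159 = -236$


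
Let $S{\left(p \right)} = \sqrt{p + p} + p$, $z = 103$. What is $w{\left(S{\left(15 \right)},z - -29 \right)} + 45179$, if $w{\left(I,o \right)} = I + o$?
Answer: $45326 + \sqrt{30} \approx 45332.0$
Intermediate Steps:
$S{\left(p \right)} = p + \sqrt{2} \sqrt{p}$ ($S{\left(p \right)} = \sqrt{2 p} + p = \sqrt{2} \sqrt{p} + p = p + \sqrt{2} \sqrt{p}$)
$w{\left(S{\left(15 \right)},z - -29 \right)} + 45179 = \left(\left(15 + \sqrt{2} \sqrt{15}\right) + \left(103 - -29\right)\right) + 45179 = \left(\left(15 + \sqrt{30}\right) + \left(103 + 29\right)\right) + 45179 = \left(\left(15 + \sqrt{30}\right) + 132\right) + 45179 = \left(147 + \sqrt{30}\right) + 45179 = 45326 + \sqrt{30}$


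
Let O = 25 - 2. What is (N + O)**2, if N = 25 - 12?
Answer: 1296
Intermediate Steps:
O = 23
N = 13
(N + O)**2 = (13 + 23)**2 = 36**2 = 1296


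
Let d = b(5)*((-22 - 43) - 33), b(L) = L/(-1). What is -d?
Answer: -490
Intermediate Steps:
b(L) = -L (b(L) = L*(-1) = -L)
d = 490 (d = (-1*5)*((-22 - 43) - 33) = -5*(-65 - 33) = -5*(-98) = 490)
-d = -1*490 = -490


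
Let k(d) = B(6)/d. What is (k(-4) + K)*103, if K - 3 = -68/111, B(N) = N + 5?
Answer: -16583/444 ≈ -37.349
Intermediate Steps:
B(N) = 5 + N
k(d) = 11/d (k(d) = (5 + 6)/d = 11/d)
K = 265/111 (K = 3 - 68/111 = 265/111 ≈ 2.3874)
(k(-4) + K)*103 = (11/(-4) + 265/111)*103 = (11*(-¼) + 265/111)*103 = (-11/4 + 265/111)*103 = -161/444*103 = -16583/444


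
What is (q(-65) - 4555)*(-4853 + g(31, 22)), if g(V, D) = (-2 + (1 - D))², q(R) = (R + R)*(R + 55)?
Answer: 14074620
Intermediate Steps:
q(R) = 2*R*(55 + R) (q(R) = (2*R)*(55 + R) = 2*R*(55 + R))
g(V, D) = (-1 - D)²
(q(-65) - 4555)*(-4853 + g(31, 22)) = (2*(-65)*(55 - 65) - 4555)*(-4853 + (1 + 22)²) = (2*(-65)*(-10) - 4555)*(-4853 + 23²) = (1300 - 4555)*(-4853 + 529) = -3255*(-4324) = 14074620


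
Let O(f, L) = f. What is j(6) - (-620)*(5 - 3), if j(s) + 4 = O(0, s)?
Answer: 1236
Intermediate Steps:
j(s) = -4 (j(s) = -4 + 0 = -4)
j(6) - (-620)*(5 - 3) = -4 - (-620)*(5 - 3) = -4 - (-620)*2 = -4 - 124*(-10) = -4 + 1240 = 1236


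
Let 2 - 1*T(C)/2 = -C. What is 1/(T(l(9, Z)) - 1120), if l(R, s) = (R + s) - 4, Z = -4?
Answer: -1/1114 ≈ -0.00089767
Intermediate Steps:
l(R, s) = -4 + R + s
T(C) = 4 + 2*C (T(C) = 4 - (-2)*C = 4 + 2*C)
1/(T(l(9, Z)) - 1120) = 1/((4 + 2*(-4 + 9 - 4)) - 1120) = 1/((4 + 2*1) - 1120) = 1/((4 + 2) - 1120) = 1/(6 - 1120) = 1/(-1114) = -1/1114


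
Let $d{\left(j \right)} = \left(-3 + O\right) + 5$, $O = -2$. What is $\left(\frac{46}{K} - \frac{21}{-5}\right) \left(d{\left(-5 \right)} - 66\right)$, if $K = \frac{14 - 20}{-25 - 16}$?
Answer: $- \frac{105116}{5} \approx -21023.0$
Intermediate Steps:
$K = \frac{6}{41}$ ($K = - \frac{6}{-41} = \left(-6\right) \left(- \frac{1}{41}\right) = \frac{6}{41} \approx 0.14634$)
$d{\left(j \right)} = 0$ ($d{\left(j \right)} = \left(-3 - 2\right) + 5 = -5 + 5 = 0$)
$\left(\frac{46}{K} - \frac{21}{-5}\right) \left(d{\left(-5 \right)} - 66\right) = \left(\frac{46}{\frac{6}{41}} - \frac{21}{-5}\right) \left(0 - 66\right) = \left(46 \cdot \frac{41}{6} - - \frac{21}{5}\right) \left(-66\right) = \left(\frac{943}{3} + \frac{21}{5}\right) \left(-66\right) = \frac{4778}{15} \left(-66\right) = - \frac{105116}{5}$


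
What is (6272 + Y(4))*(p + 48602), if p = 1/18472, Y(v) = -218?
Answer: 2717568390915/9236 ≈ 2.9424e+8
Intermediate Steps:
p = 1/18472 ≈ 5.4136e-5
(6272 + Y(4))*(p + 48602) = (6272 - 218)*(1/18472 + 48602) = 6054*(897776145/18472) = 2717568390915/9236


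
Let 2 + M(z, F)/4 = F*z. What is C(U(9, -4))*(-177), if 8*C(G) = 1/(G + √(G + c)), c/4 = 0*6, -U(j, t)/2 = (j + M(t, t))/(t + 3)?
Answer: -59/344 + 59*√130/44720 ≈ -0.15647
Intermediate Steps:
M(z, F) = -8 + 4*F*z (M(z, F) = -8 + 4*(F*z) = -8 + 4*F*z)
U(j, t) = -2*(-8 + j + 4*t²)/(3 + t) (U(j, t) = -2*(j + (-8 + 4*t*t))/(t + 3) = -2*(j + (-8 + 4*t²))/(3 + t) = -2*(-8 + j + 4*t²)/(3 + t))
c = 0 (c = 4*(0*6) = 4*0 = 0)
C(G) = 1/(8*(G + √G)) (C(G) = 1/(8*(G + √(G + 0))) = 1/(8*(G + √G)))
C(U(9, -4))*(-177) = (1/(8*(2*(8 - 1*9 - 4*(-4)²)/(3 - 4) + √(2*(8 - 1*9 - 4*(-4)²)/(3 - 4)))))*(-177) = (1/(8*(2*(8 - 9 - 4*16)/(-1) + √(2*(8 - 9 - 4*16)/(-1)))))*(-177) = (1/(8*(2*(-1)*(8 - 9 - 64) + √(2*(-1)*(8 - 9 - 64)))))*(-177) = (1/(8*(2*(-1)*(-65) + √(2*(-1)*(-65)))))*(-177) = (1/(8*(130 + √130)))*(-177) = -177/(8*(130 + √130))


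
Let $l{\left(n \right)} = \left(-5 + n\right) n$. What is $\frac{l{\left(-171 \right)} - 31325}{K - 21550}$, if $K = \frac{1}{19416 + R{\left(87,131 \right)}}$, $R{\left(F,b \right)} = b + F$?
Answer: $\frac{24130186}{423112699} \approx 0.05703$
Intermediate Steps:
$R{\left(F,b \right)} = F + b$
$l{\left(n \right)} = n \left(-5 + n\right)$
$K = \frac{1}{19634}$ ($K = \frac{1}{19416 + \left(87 + 131\right)} = \frac{1}{19416 + 218} = \frac{1}{19634} \approx 5.0932 \cdot 10^{-5}$)
$\frac{l{\left(-171 \right)} - 31325}{K - 21550} = \frac{- 171 \left(-5 - 171\right) - 31325}{\frac{1}{19634} - 21550} = \frac{\left(-171\right) \left(-176\right) - 31325}{- \frac{423112699}{19634}} = \left(30096 - 31325\right) \left(- \frac{19634}{423112699}\right) = \left(-1229\right) \left(- \frac{19634}{423112699}\right) = \frac{24130186}{423112699}$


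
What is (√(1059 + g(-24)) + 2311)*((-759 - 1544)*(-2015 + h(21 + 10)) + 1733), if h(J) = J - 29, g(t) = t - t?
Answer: 10717659992 + 4637672*√1059 ≈ 1.0869e+10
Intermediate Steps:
g(t) = 0
h(J) = -29 + J
(√(1059 + g(-24)) + 2311)*((-759 - 1544)*(-2015 + h(21 + 10)) + 1733) = (√(1059 + 0) + 2311)*((-759 - 1544)*(-2015 + (-29 + (21 + 10))) + 1733) = (√1059 + 2311)*(-2303*(-2015 + (-29 + 31)) + 1733) = (2311 + √1059)*(-2303*(-2015 + 2) + 1733) = (2311 + √1059)*(-2303*(-2013) + 1733) = (2311 + √1059)*(4635939 + 1733) = (2311 + √1059)*4637672 = 10717659992 + 4637672*√1059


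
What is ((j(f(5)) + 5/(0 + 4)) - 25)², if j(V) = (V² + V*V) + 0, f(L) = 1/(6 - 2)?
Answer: 35721/64 ≈ 558.14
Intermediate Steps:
f(L) = ¼ (f(L) = 1/4 = ¼)
j(V) = 2*V² (j(V) = (V² + V²) + 0 = 2*V² + 0 = 2*V²)
((j(f(5)) + 5/(0 + 4)) - 25)² = ((2*(¼)² + 5/(0 + 4)) - 25)² = ((2*(1/16) + 5/4) - 25)² = ((⅛ + 5*(¼)) - 25)² = ((⅛ + 5/4) - 25)² = (11/8 - 25)² = (-189/8)² = 35721/64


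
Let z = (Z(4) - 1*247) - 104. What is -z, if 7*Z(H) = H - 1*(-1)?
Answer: 2452/7 ≈ 350.29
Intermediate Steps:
Z(H) = ⅐ + H/7 (Z(H) = (H - 1*(-1))/7 = (H + 1)/7 = (1 + H)/7 = ⅐ + H/7)
z = -2452/7 (z = ((⅐ + (⅐)*4) - 1*247) - 104 = ((⅐ + 4/7) - 247) - 104 = (5/7 - 247) - 104 = -1724/7 - 104 = -2452/7 ≈ -350.29)
-z = -1*(-2452/7) = 2452/7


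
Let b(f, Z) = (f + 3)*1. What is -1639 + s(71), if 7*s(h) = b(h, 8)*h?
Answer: -6219/7 ≈ -888.43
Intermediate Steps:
b(f, Z) = 3 + f (b(f, Z) = (3 + f)*1 = 3 + f)
s(h) = h*(3 + h)/7 (s(h) = ((3 + h)*h)/7 = (h*(3 + h))/7 = h*(3 + h)/7)
-1639 + s(71) = -1639 + (⅐)*71*(3 + 71) = -1639 + (⅐)*71*74 = -1639 + 5254/7 = -6219/7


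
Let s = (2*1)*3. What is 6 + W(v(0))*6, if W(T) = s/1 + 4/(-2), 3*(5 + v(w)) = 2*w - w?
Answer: 30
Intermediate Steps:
s = 6 (s = 2*3 = 6)
v(w) = -5 + w/3 (v(w) = -5 + (2*w - w)/3 = -5 + w/3)
W(T) = 4 (W(T) = 6/1 + 4/(-2) = 6*1 + 4*(-1/2) = 6 - 2 = 4)
6 + W(v(0))*6 = 6 + 4*6 = 6 + 24 = 30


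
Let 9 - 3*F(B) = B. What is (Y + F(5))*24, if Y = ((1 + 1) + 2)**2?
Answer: 416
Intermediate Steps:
F(B) = 3 - B/3
Y = 16 (Y = (2 + 2)**2 = 4**2 = 16)
(Y + F(5))*24 = (16 + (3 - 1/3*5))*24 = (16 + (3 - 5/3))*24 = (16 + 4/3)*24 = (52/3)*24 = 416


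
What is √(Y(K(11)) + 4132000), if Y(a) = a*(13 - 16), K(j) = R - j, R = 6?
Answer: √4132015 ≈ 2032.7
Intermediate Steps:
K(j) = 6 - j
Y(a) = -3*a (Y(a) = a*(-3) = -3*a)
√(Y(K(11)) + 4132000) = √(-3*(6 - 1*11) + 4132000) = √(-3*(6 - 11) + 4132000) = √(-3*(-5) + 4132000) = √(15 + 4132000) = √4132015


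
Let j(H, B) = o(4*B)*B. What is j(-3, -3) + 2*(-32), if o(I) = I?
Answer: -28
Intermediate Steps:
j(H, B) = 4*B² (j(H, B) = (4*B)*B = 4*B²)
j(-3, -3) + 2*(-32) = 4*(-3)² + 2*(-32) = 4*9 - 64 = 36 - 64 = -28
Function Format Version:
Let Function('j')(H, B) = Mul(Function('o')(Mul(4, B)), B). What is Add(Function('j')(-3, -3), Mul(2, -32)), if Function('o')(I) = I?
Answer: -28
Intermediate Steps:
Function('j')(H, B) = Mul(4, Pow(B, 2)) (Function('j')(H, B) = Mul(Mul(4, B), B) = Mul(4, Pow(B, 2)))
Add(Function('j')(-3, -3), Mul(2, -32)) = Add(Mul(4, Pow(-3, 2)), Mul(2, -32)) = Add(Mul(4, 9), -64) = Add(36, -64) = -28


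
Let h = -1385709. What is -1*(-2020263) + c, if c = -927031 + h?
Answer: -292477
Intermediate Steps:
c = -2312740 (c = -927031 - 1385709 = -2312740)
-1*(-2020263) + c = -1*(-2020263) - 2312740 = 2020263 - 2312740 = -292477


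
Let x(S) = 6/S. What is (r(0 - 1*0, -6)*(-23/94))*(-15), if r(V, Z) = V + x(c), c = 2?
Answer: 1035/94 ≈ 11.011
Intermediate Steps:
r(V, Z) = 3 + V (r(V, Z) = V + 6/2 = V + 6*(1/2) = V + 3 = 3 + V)
(r(0 - 1*0, -6)*(-23/94))*(-15) = ((3 + (0 - 1*0))*(-23/94))*(-15) = ((3 + (0 + 0))*(-23*1/94))*(-15) = ((3 + 0)*(-23/94))*(-15) = (3*(-23/94))*(-15) = -69/94*(-15) = 1035/94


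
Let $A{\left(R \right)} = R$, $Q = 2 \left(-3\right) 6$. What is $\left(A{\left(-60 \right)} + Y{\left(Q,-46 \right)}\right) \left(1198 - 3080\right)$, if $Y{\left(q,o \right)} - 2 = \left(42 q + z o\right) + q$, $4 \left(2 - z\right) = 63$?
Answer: $1832127$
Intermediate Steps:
$z = - \frac{55}{4}$ ($z = 2 - \frac{63}{4} = - \frac{55}{4} \approx -13.75$)
$Q = -36$ ($Q = \left(-6\right) 6 = -36$)
$Y{\left(q,o \right)} = 2 + 43 q - \frac{55 o}{4}$ ($Y{\left(q,o \right)} = 2 + \left(\left(42 q - \frac{55 o}{4}\right) + q\right) = 2 - \left(- 43 q + \frac{55 o}{4}\right) = 2 + 43 q - \frac{55 o}{4}$)
$\left(A{\left(-60 \right)} + Y{\left(Q,-46 \right)}\right) \left(1198 - 3080\right) = \left(-60 + \left(2 + 43 \left(-36\right) - - \frac{1265}{2}\right)\right) \left(1198 - 3080\right) = \left(-60 + \left(2 - 1548 + \frac{1265}{2}\right)\right) \left(-1882\right) = \left(-60 - \frac{1827}{2}\right) \left(-1882\right) = \left(- \frac{1947}{2}\right) \left(-1882\right) = 1832127$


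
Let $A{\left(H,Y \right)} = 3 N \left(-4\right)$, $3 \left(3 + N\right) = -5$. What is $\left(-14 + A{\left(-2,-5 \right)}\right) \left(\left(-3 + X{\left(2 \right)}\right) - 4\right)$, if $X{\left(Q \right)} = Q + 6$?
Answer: $42$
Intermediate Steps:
$N = - \frac{14}{3}$ ($N = -3 + \frac{1}{3} \left(-5\right) = -3 - \frac{5}{3} = - \frac{14}{3} \approx -4.6667$)
$X{\left(Q \right)} = 6 + Q$
$A{\left(H,Y \right)} = 56$ ($A{\left(H,Y \right)} = 3 \left(- \frac{14}{3}\right) \left(-4\right) = \left(-14\right) \left(-4\right) = 56$)
$\left(-14 + A{\left(-2,-5 \right)}\right) \left(\left(-3 + X{\left(2 \right)}\right) - 4\right) = \left(-14 + 56\right) \left(\left(-3 + \left(6 + 2\right)\right) - 4\right) = 42 \left(\left(-3 + 8\right) - 4\right) = 42 \left(5 - 4\right) = 42 \cdot 1 = 42$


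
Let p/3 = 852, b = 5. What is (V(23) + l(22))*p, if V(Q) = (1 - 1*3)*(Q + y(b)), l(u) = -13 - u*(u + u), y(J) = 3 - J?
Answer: -2614788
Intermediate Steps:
p = 2556 (p = 3*852 = 2556)
l(u) = -13 - 2*u² (l(u) = -13 - u*2*u = -13 - 2*u²)
V(Q) = 4 - 2*Q (V(Q) = (1 - 1*3)*(Q + (3 - 1*5)) = (1 - 3)*(Q + (3 - 5)) = -2*(Q - 2) = -2*(-2 + Q) = 4 - 2*Q)
(V(23) + l(22))*p = ((4 - 2*23) + (-13 - 2*22²))*2556 = ((4 - 46) + (-13 - 2*484))*2556 = (-42 + (-13 - 968))*2556 = (-42 - 981)*2556 = -1023*2556 = -2614788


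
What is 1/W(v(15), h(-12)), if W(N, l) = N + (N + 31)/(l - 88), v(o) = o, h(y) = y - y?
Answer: 44/637 ≈ 0.069074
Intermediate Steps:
h(y) = 0
W(N, l) = N + (31 + N)/(-88 + l)
1/W(v(15), h(-12)) = 1/((31 - 87*15 + 15*0)/(-88 + 0)) = 1/((31 - 1305 + 0)/(-88)) = 1/(-1/88*(-1274)) = 1/(637/44) = 44/637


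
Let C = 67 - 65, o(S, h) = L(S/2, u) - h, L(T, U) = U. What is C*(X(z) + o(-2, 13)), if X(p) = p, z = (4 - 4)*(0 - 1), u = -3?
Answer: -32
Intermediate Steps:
o(S, h) = -3 - h
z = 0 (z = 0*(-1) = 0)
C = 2
C*(X(z) + o(-2, 13)) = 2*(0 + (-3 - 1*13)) = 2*(0 + (-3 - 13)) = 2*(0 - 16) = 2*(-16) = -32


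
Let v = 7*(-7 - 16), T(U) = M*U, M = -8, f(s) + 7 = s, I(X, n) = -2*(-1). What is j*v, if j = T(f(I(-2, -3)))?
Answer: -6440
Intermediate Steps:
I(X, n) = 2
f(s) = -7 + s
T(U) = -8*U
v = -161 (v = 7*(-23) = -161)
j = 40 (j = -8*(-7 + 2) = -8*(-5) = 40)
j*v = 40*(-161) = -6440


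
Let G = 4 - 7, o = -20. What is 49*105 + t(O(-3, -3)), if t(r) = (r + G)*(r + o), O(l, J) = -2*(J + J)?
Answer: 5073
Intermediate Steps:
O(l, J) = -4*J
G = -3
t(r) = (-20 + r)*(-3 + r) (t(r) = (r - 3)*(r - 20) = (-3 + r)*(-20 + r) = (-20 + r)*(-3 + r))
49*105 + t(O(-3, -3)) = 49*105 + (60 + (-4*(-3))**2 - (-92)*(-3)) = 5145 + (60 + 12**2 - 23*12) = 5145 + (60 + 144 - 276) = 5145 - 72 = 5073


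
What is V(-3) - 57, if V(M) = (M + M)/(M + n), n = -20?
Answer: -1305/23 ≈ -56.739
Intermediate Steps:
V(M) = 2*M/(-20 + M) (V(M) = (M + M)/(M - 20) = (2*M)/(-20 + M) = 2*M/(-20 + M))
V(-3) - 57 = 2*(-3)/(-20 - 3) - 57 = 2*(-3)/(-23) - 57 = 2*(-3)*(-1/23) - 57 = 6/23 - 57 = -1305/23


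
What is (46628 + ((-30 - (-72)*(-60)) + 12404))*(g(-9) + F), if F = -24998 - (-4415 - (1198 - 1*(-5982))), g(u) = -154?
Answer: -741323874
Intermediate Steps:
F = -13403 (F = -24998 - (-4415 - (1198 + 5982)) = -24998 - (-4415 - 1*7180) = -24998 - (-4415 - 7180) = -24998 - 1*(-11595) = -24998 + 11595 = -13403)
(46628 + ((-30 - (-72)*(-60)) + 12404))*(g(-9) + F) = (46628 + ((-30 - (-72)*(-60)) + 12404))*(-154 - 13403) = (46628 + ((-30 - 72*60) + 12404))*(-13557) = (46628 + ((-30 - 4320) + 12404))*(-13557) = (46628 + (-4350 + 12404))*(-13557) = (46628 + 8054)*(-13557) = 54682*(-13557) = -741323874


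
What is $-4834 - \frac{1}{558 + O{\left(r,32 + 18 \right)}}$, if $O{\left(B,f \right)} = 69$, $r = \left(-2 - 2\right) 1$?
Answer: $- \frac{3030919}{627} \approx -4834.0$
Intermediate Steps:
$r = -4$ ($r = \left(-4\right) 1 = -4$)
$-4834 - \frac{1}{558 + O{\left(r,32 + 18 \right)}} = -4834 - \frac{1}{558 + 69} = -4834 - \frac{1}{627} = - \frac{3030919}{627}$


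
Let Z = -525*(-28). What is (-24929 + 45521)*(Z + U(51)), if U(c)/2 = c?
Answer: 304802784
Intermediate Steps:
Z = 14700
U(c) = 2*c
(-24929 + 45521)*(Z + U(51)) = (-24929 + 45521)*(14700 + 2*51) = 20592*(14700 + 102) = 20592*14802 = 304802784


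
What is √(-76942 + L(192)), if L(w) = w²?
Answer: I*√40078 ≈ 200.19*I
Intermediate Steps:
√(-76942 + L(192)) = √(-76942 + 192²) = √(-76942 + 36864) = √(-40078) = I*√40078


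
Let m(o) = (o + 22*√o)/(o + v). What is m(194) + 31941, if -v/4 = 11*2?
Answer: 1692970/53 + 11*√194/53 ≈ 31946.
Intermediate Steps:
v = -88 (v = -44*2 = -4*22 = -88)
m(o) = (o + 22*√o)/(-88 + o) (m(o) = (o + 22*√o)/(o - 88) = (o + 22*√o)/(-88 + o))
m(194) + 31941 = (194 + 22*√194)/(-88 + 194) + 31941 = (194 + 22*√194)/106 + 31941 = (97/53 + 11*√194/53) + 31941 = 1692970/53 + 11*√194/53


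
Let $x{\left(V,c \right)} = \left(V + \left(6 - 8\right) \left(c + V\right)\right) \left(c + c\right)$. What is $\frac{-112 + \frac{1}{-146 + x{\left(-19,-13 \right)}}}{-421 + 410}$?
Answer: $\frac{147393}{14476} \approx 10.182$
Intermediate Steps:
$x{\left(V,c \right)} = 2 c \left(- V - 2 c\right)$ ($x{\left(V,c \right)} = \left(V - 2 \left(V + c\right)\right) 2 c = \left(V - \left(2 V + 2 c\right)\right) 2 c = \left(- V - 2 c\right) 2 c = 2 c \left(- V - 2 c\right)$)
$\frac{-112 + \frac{1}{-146 + x{\left(-19,-13 \right)}}}{-421 + 410} = \frac{-112 + \frac{1}{-146 - - 26 \left(-19 + 2 \left(-13\right)\right)}}{-421 + 410} = \frac{-112 + \frac{1}{-146 - - 26 \left(-19 - 26\right)}}{-11} = \left(-112 + \frac{1}{-146 - \left(-26\right) \left(-45\right)}\right) \left(- \frac{1}{11}\right) = \left(-112 + \frac{1}{-146 - 1170}\right) \left(- \frac{1}{11}\right) = \left(-112 + \frac{1}{-1316}\right) \left(- \frac{1}{11}\right) = \left(-112 - \frac{1}{1316}\right) \left(- \frac{1}{11}\right) = \left(- \frac{147393}{1316}\right) \left(- \frac{1}{11}\right) = \frac{147393}{14476}$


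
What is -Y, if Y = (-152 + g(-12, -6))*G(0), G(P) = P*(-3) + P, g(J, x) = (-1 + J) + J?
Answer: 0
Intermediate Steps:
g(J, x) = -1 + 2*J
G(P) = -2*P (G(P) = -3*P + P = -2*P)
Y = 0 (Y = (-152 + (-1 + 2*(-12)))*(-2*0) = (-152 + (-1 - 24))*0 = (-152 - 25)*0 = -177*0 = 0)
-Y = -1*0 = 0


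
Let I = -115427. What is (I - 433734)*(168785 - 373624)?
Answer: 112489590079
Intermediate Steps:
(I - 433734)*(168785 - 373624) = (-115427 - 433734)*(168785 - 373624) = -549161*(-204839) = 112489590079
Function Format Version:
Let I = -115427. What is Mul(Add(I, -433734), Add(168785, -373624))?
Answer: 112489590079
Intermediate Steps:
Mul(Add(I, -433734), Add(168785, -373624)) = Mul(Add(-115427, -433734), Add(168785, -373624)) = Mul(-549161, -204839) = 112489590079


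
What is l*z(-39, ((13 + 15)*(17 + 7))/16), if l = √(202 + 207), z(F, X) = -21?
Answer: -21*√409 ≈ -424.70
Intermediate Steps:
l = √409 ≈ 20.224
l*z(-39, ((13 + 15)*(17 + 7))/16) = √409*(-21) = -21*√409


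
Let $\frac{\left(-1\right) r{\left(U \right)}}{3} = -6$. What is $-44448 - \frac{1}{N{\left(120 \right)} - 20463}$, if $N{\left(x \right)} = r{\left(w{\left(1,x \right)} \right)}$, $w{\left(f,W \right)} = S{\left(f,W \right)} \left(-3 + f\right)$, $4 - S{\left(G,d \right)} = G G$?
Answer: $- \frac{908739359}{20445} \approx -44448.0$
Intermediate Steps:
$S{\left(G,d \right)} = 4 - G^{2}$ ($S{\left(G,d \right)} = 4 - G G = 4 - G^{2}$)
$w{\left(f,W \right)} = \left(-3 + f\right) \left(4 - f^{2}\right)$ ($w{\left(f,W \right)} = \left(4 - f^{2}\right) \left(-3 + f\right) = \left(-3 + f\right) \left(4 - f^{2}\right)$)
$r{\left(U \right)} = 18$ ($r{\left(U \right)} = \left(-3\right) \left(-6\right) = 18$)
$N{\left(x \right)} = 18$
$-44448 - \frac{1}{N{\left(120 \right)} - 20463} = -44448 - \frac{1}{18 - 20463} = -44448 - \frac{1}{-20445} = -44448 - - \frac{1}{20445} = -44448 + \frac{1}{20445} = - \frac{908739359}{20445}$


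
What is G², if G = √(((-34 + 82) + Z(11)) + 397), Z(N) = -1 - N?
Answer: 433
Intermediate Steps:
G = √433 (G = √(((-34 + 82) + (-1 - 1*11)) + 397) = √((48 + (-1 - 11)) + 397) = √((48 - 12) + 397) = √(36 + 397) = √433 ≈ 20.809)
G² = (√433)² = 433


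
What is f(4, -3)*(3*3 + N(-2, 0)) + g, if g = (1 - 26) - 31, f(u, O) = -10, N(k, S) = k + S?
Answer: -126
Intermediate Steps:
N(k, S) = S + k
g = -56 (g = -25 - 31 = -56)
f(4, -3)*(3*3 + N(-2, 0)) + g = -10*(3*3 + (0 - 2)) - 56 = -10*(9 - 2) - 56 = -10*7 - 56 = -70 - 56 = -126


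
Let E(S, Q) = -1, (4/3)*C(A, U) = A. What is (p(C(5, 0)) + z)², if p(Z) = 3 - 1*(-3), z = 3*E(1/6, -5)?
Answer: 9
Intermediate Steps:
C(A, U) = 3*A/4
z = -3 (z = 3*(-1) = -3)
p(Z) = 6 (p(Z) = 3 + 3 = 6)
(p(C(5, 0)) + z)² = (6 - 3)² = 3² = 9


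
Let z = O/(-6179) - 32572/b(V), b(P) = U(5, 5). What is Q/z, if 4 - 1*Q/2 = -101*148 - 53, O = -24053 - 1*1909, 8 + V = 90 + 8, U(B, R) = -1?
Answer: 18543179/20128835 ≈ 0.92122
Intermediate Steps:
V = 90 (V = -8 + (90 + 8) = -8 + 98 = 90)
b(P) = -1
O = -25962 (O = -24053 - 1909 = -25962)
Q = 30010 (Q = 8 - 2*(-101*148 - 53) = 8 - 2*(-14948 - 53) = 8 - 2*(-15001) = 8 + 30002 = 30010)
z = 201288350/6179 (z = -25962/(-6179) - 32572/(-1) = -25962*(-1/6179) - 32572*(-1) = 25962/6179 + 32572 = 201288350/6179 ≈ 32576.)
Q/z = 30010/(201288350/6179) = 30010*(6179/201288350) = 18543179/20128835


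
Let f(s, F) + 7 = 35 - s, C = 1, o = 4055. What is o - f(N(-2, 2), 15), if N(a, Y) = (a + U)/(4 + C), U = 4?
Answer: 20137/5 ≈ 4027.4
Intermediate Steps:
N(a, Y) = 4/5 + a/5 (N(a, Y) = (a + 4)/(4 + 1) = (4 + a)/5 = (4 + a)*(1/5) = 4/5 + a/5)
f(s, F) = 28 - s (f(s, F) = -7 + (35 - s) = 28 - s)
o - f(N(-2, 2), 15) = 4055 - (28 - (4/5 + (1/5)*(-2))) = 4055 - (28 - (4/5 - 2/5)) = 4055 - (28 - 1*2/5) = 4055 - (28 - 2/5) = 4055 - 1*138/5 = 4055 - 138/5 = 20137/5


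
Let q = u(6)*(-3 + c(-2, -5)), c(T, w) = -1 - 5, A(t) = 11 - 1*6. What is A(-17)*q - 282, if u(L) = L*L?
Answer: -1902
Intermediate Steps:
A(t) = 5 (A(t) = 11 - 6 = 5)
u(L) = L²
c(T, w) = -6
q = -324 (q = 6²*(-3 - 6) = 36*(-9) = -324)
A(-17)*q - 282 = 5*(-324) - 282 = -1620 - 282 = -1902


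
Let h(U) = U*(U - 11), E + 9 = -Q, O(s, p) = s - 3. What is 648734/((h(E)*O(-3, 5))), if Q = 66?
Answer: -324367/19350 ≈ -16.763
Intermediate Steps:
O(s, p) = -3 + s
E = -75 (E = -9 - 1*66 = -9 - 66 = -75)
h(U) = U*(-11 + U)
648734/((h(E)*O(-3, 5))) = 648734/(((-75*(-11 - 75))*(-3 - 3))) = 648734/((-75*(-86)*(-6))) = 648734/((6450*(-6))) = 648734/(-38700) = 648734*(-1/38700) = -324367/19350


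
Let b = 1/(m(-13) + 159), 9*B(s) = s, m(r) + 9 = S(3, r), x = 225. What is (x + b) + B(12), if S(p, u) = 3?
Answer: 34630/153 ≈ 226.34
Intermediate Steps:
m(r) = -6 (m(r) = -9 + 3 = -6)
B(s) = s/9
b = 1/153 (b = 1/(-6 + 159) = 1/153 ≈ 0.0065359)
(x + b) + B(12) = (225 + 1/153) + (1/9)*12 = 34426/153 + 4/3 = 34630/153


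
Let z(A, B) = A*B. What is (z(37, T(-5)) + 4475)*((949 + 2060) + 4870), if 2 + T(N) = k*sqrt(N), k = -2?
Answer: 34675479 - 583046*I*sqrt(5) ≈ 3.4675e+7 - 1.3037e+6*I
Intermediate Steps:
T(N) = -2 - 2*sqrt(N)
(z(37, T(-5)) + 4475)*((949 + 2060) + 4870) = (37*(-2 - 2*I*sqrt(5)) + 4475)*((949 + 2060) + 4870) = (37*(-2 - 2*I*sqrt(5)) + 4475)*(3009 + 4870) = (37*(-2 - 2*I*sqrt(5)) + 4475)*7879 = ((-74 - 74*I*sqrt(5)) + 4475)*7879 = (4401 - 74*I*sqrt(5))*7879 = 34675479 - 583046*I*sqrt(5)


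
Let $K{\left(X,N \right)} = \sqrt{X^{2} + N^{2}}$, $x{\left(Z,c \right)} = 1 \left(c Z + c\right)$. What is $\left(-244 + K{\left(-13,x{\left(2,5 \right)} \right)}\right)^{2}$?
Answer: $\left(244 - \sqrt{394}\right)^{2} \approx 50244.0$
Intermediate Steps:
$x{\left(Z,c \right)} = c + Z c$ ($x{\left(Z,c \right)} = 1 \left(Z c + c\right) = 1 \left(c + Z c\right) = c + Z c$)
$K{\left(X,N \right)} = \sqrt{N^{2} + X^{2}}$
$\left(-244 + K{\left(-13,x{\left(2,5 \right)} \right)}\right)^{2} = \left(-244 + \sqrt{\left(5 \left(1 + 2\right)\right)^{2} + \left(-13\right)^{2}}\right)^{2} = \left(-244 + \sqrt{\left(5 \cdot 3\right)^{2} + 169}\right)^{2} = \left(-244 + \sqrt{15^{2} + 169}\right)^{2} = \left(-244 + \sqrt{225 + 169}\right)^{2} = \left(-244 + \sqrt{394}\right)^{2}$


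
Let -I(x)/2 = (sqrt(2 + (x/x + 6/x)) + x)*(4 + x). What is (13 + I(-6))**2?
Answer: 153 - 88*sqrt(2) ≈ 28.549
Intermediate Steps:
I(x) = -2*(4 + x)*(x + sqrt(3 + 6/x)) (I(x) = -2*(sqrt(2 + (x/x + 6/x)) + x)*(4 + x) = -2*(sqrt(2 + (1 + 6/x)) + x)*(4 + x) = -2*(sqrt(3 + 6/x) + x)*(4 + x) = -2*(x + sqrt(3 + 6/x))*(4 + x) = -2*(4 + x)*(x + sqrt(3 + 6/x)))
(13 + I(-6))**2 = (13 + (-8*(-6) - 2*(-6)**2 - 8*sqrt(3)*sqrt((2 - 6)/(-6)) - 2*(-6)*sqrt(3)*sqrt((2 - 6)/(-6))))**2 = (13 + (48 - 2*36 - 8*sqrt(3)*sqrt(-1/6*(-4)) - 2*(-6)*sqrt(3)*sqrt(-1/6*(-4))))**2 = (13 + (48 - 72 - 8*sqrt(3)*sqrt(2/3) - 2*(-6)*sqrt(3)*sqrt(2/3)))**2 = (13 + (48 - 72 - 8*sqrt(3)*sqrt(6)/3 - 2*(-6)*sqrt(3)*sqrt(6)/3))**2 = (13 + (48 - 72 - 8*sqrt(2) + 12*sqrt(2)))**2 = (13 + (-24 + 4*sqrt(2)))**2 = (-11 + 4*sqrt(2))**2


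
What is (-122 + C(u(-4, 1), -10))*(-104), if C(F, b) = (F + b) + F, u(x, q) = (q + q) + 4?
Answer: 12480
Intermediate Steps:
u(x, q) = 4 + 2*q (u(x, q) = 2*q + 4 = 4 + 2*q)
C(F, b) = b + 2*F
(-122 + C(u(-4, 1), -10))*(-104) = (-122 + (-10 + 2*(4 + 2*1)))*(-104) = (-122 + (-10 + 2*(4 + 2)))*(-104) = (-122 + (-10 + 2*6))*(-104) = (-122 + (-10 + 12))*(-104) = (-122 + 2)*(-104) = -120*(-104) = 12480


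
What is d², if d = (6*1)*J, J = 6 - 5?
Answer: 36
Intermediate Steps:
J = 1
d = 6 (d = (6*1)*1 = 6*1 = 6)
d² = 6² = 36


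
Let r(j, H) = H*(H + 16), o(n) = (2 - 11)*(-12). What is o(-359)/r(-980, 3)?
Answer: 36/19 ≈ 1.8947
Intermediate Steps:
o(n) = 108 (o(n) = -9*(-12) = 108)
r(j, H) = H*(16 + H)
o(-359)/r(-980, 3) = 108/((3*(16 + 3))) = 108/((3*19)) = 108/57 = 108*(1/57) = 36/19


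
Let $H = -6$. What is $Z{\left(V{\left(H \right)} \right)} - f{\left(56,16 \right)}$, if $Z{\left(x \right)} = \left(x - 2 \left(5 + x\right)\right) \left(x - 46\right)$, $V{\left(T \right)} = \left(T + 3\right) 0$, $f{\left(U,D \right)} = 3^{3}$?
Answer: $433$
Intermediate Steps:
$f{\left(U,D \right)} = 27$
$V{\left(T \right)} = 0$ ($V{\left(T \right)} = \left(3 + T\right) 0 = 0$)
$Z{\left(x \right)} = \left(-46 + x\right) \left(-10 - x\right)$ ($Z{\left(x \right)} = \left(x - \left(10 + 2 x\right)\right) \left(-46 + x\right) = \left(-10 - x\right) \left(-46 + x\right) = \left(-46 + x\right) \left(-10 - x\right)$)
$Z{\left(V{\left(H \right)} \right)} - f{\left(56,16 \right)} = \left(460 - 0^{2} + 36 \cdot 0\right) - 27 = \left(460 - 0 + 0\right) - 27 = \left(460 + 0 + 0\right) - 27 = 460 - 27 = 433$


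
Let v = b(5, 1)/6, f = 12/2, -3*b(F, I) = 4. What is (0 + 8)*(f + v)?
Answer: 416/9 ≈ 46.222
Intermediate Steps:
b(F, I) = -4/3 (b(F, I) = -⅓*4 = -4/3)
f = 6 (f = 12*(½) = 6)
v = -2/9 (v = -4/3/6 = -4/3*⅙ = -2/9 ≈ -0.22222)
(0 + 8)*(f + v) = (0 + 8)*(6 - 2/9) = 8*(52/9) = 416/9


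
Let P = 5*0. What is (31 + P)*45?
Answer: 1395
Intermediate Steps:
P = 0
(31 + P)*45 = (31 + 0)*45 = 31*45 = 1395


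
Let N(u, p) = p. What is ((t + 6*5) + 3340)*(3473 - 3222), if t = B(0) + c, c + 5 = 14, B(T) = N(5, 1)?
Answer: 848380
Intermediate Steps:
B(T) = 1
c = 9 (c = -5 + 14 = 9)
t = 10 (t = 1 + 9 = 10)
((t + 6*5) + 3340)*(3473 - 3222) = ((10 + 6*5) + 3340)*(3473 - 3222) = ((10 + 30) + 3340)*251 = (40 + 3340)*251 = 3380*251 = 848380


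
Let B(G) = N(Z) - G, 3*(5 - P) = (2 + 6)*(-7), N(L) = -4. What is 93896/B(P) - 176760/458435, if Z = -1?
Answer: -25830061872/7610021 ≈ -3394.2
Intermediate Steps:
P = 71/3 (P = 5 - (2 + 6)*(-7)/3 = 5 - 8*(-7)/3 = 5 - ⅓*(-56) = 5 + 56/3 = 71/3 ≈ 23.667)
B(G) = -4 - G
93896/B(P) - 176760/458435 = 93896/(-4 - 1*71/3) - 176760/458435 = 93896/(-4 - 71/3) - 176760*1/458435 = 93896/(-83/3) - 35352/91687 = 93896*(-3/83) - 35352/91687 = -281688/83 - 35352/91687 = -25830061872/7610021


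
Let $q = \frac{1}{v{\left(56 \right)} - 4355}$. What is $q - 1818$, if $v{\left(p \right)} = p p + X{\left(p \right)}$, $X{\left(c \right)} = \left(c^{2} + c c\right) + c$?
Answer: $- \frac{9288161}{5109} \approx -1818.0$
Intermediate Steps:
$X{\left(c \right)} = c + 2 c^{2}$ ($X{\left(c \right)} = \left(c^{2} + c^{2}\right) + c = 2 c^{2} + c = c + 2 c^{2}$)
$v{\left(p \right)} = p^{2} + p \left(1 + 2 p\right)$ ($v{\left(p \right)} = p p + p \left(1 + 2 p\right) = p^{2} + p \left(1 + 2 p\right)$)
$q = \frac{1}{5109}$ ($q = \frac{1}{56 \left(1 + 3 \cdot 56\right) - 4355} = \frac{1}{56 \left(1 + 168\right) - 4355} = \frac{1}{56 \cdot 169 - 4355} = \frac{1}{9464 - 4355} = \frac{1}{5109} \approx 0.00019573$)
$q - 1818 = \frac{1}{5109} - 1818 = - \frac{9288161}{5109}$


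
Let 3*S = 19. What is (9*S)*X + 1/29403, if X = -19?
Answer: -31843448/29403 ≈ -1083.0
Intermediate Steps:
S = 19/3 (S = (1/3)*19 = 19/3 ≈ 6.3333)
(9*S)*X + 1/29403 = (9*(19/3))*(-19) + 1/29403 = 57*(-19) + 1/29403 = -1083 + 1/29403 = -31843448/29403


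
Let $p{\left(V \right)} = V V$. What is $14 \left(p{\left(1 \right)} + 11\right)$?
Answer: $168$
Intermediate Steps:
$p{\left(V \right)} = V^{2}$
$14 \left(p{\left(1 \right)} + 11\right) = 14 \left(1^{2} + 11\right) = 14 \left(1 + 11\right) = 14 \cdot 12 = 168$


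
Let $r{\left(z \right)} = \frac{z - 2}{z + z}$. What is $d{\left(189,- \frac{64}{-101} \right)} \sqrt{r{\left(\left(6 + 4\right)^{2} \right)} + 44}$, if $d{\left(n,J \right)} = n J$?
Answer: $\frac{6048 \sqrt{4449}}{505} \approx 798.83$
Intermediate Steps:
$r{\left(z \right)} = \frac{-2 + z}{2 z}$
$d{\left(n,J \right)} = J n$
$d{\left(189,- \frac{64}{-101} \right)} \sqrt{r{\left(\left(6 + 4\right)^{2} \right)} + 44} = - \frac{64}{-101} \cdot 189 \sqrt{\frac{-2 + \left(6 + 4\right)^{2}}{2 \left(6 + 4\right)^{2}} + 44} = \left(-64\right) \left(- \frac{1}{101}\right) 189 \sqrt{\frac{-2 + 10^{2}}{2 \cdot 10^{2}} + 44} = \frac{64}{101} \cdot 189 \sqrt{\frac{-2 + 100}{2 \cdot 100} + 44} = \frac{12096 \sqrt{\frac{1}{2} \cdot \frac{1}{100} \cdot 98 + 44}}{101} = \frac{12096 \sqrt{\frac{49}{100} + 44}}{101} = \frac{12096 \sqrt{\frac{4449}{100}}}{101} = \frac{12096 \frac{\sqrt{4449}}{10}}{101} = \frac{6048 \sqrt{4449}}{505}$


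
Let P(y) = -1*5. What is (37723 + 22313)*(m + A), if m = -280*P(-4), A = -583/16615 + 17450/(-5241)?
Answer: 2433817689904964/29026405 ≈ 8.3848e+7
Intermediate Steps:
P(y) = -5
A = -292987253/87079215 (A = -583*1/16615 + 17450*(-1/5241) = -583/16615 - 17450/5241 = -292987253/87079215 ≈ -3.3646)
m = 1400 (m = -280*(-5) = 1400)
(37723 + 22313)*(m + A) = (37723 + 22313)*(1400 - 292987253/87079215) = 60036*(121617913747/87079215) = 2433817689904964/29026405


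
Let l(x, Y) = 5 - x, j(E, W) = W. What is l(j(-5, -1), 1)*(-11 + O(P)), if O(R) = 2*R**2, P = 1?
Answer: -54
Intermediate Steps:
l(j(-5, -1), 1)*(-11 + O(P)) = (5 - 1*(-1))*(-11 + 2*1**2) = (5 + 1)*(-11 + 2*1) = 6*(-11 + 2) = 6*(-9) = -54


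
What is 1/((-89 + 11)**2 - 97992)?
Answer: -1/91908 ≈ -1.0880e-5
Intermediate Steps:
1/((-89 + 11)**2 - 97992) = 1/((-78)**2 - 97992) = 1/(6084 - 97992) = 1/(-91908) = -1/91908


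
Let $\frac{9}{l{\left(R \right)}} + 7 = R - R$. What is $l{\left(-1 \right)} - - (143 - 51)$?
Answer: $\frac{635}{7} \approx 90.714$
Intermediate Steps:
$l{\left(R \right)} = - \frac{9}{7}$ ($l{\left(R \right)} = \frac{9}{-7 + \left(R - R\right)} = \frac{9}{-7 + 0} = \frac{9}{-7} = 9 \left(- \frac{1}{7}\right) = - \frac{9}{7}$)
$l{\left(-1 \right)} - - (143 - 51) = - \frac{9}{7} - - (143 - 51) = - \frac{9}{7} - \left(-1\right) 92 = - \frac{9}{7} - -92 = - \frac{9}{7} + 92 = \frac{635}{7}$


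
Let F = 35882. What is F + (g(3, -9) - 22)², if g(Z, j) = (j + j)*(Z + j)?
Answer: 43278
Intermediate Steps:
g(Z, j) = 2*j*(Z + j) (g(Z, j) = (2*j)*(Z + j) = 2*j*(Z + j))
F + (g(3, -9) - 22)² = 35882 + (2*(-9)*(3 - 9) - 22)² = 35882 + (2*(-9)*(-6) - 22)² = 35882 + (108 - 22)² = 35882 + 86² = 35882 + 7396 = 43278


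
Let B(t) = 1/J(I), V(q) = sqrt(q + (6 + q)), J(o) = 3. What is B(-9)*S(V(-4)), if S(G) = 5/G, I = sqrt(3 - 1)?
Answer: -5*I*sqrt(2)/6 ≈ -1.1785*I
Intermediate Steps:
I = sqrt(2) ≈ 1.4142
V(q) = sqrt(6 + 2*q)
B(t) = 1/3
B(-9)*S(V(-4)) = (5/(sqrt(6 + 2*(-4))))/3 = (5/(sqrt(6 - 8)))/3 = (5/(sqrt(-2)))/3 = (5/((I*sqrt(2))))/3 = (5*(-I*sqrt(2)/2))/3 = (-5*I*sqrt(2)/2)/3 = -5*I*sqrt(2)/6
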